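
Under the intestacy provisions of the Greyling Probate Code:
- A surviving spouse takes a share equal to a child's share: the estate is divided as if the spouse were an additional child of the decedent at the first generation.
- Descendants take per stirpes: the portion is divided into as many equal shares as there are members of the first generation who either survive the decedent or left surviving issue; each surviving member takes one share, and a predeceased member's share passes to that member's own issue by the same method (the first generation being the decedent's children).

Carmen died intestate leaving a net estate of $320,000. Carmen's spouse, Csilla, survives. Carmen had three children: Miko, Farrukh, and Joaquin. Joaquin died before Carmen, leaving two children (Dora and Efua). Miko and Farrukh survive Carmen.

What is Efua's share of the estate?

The spouse counts as an additional share at the children's level, so there are 4 primary shares of $80,000. Csilla takes one such share ($80,000).
The children's combined portion ($240,000) is divided into 3 shares of $80,000: Miko and Farrukh each take $80,000; Joaquin's $80,000 share passes to Joaquin's issue.
Joaquin's share ($80,000) is divided into 2 shares of $40,000: Dora and Efua each take $40,000.

Efua receives $40,000.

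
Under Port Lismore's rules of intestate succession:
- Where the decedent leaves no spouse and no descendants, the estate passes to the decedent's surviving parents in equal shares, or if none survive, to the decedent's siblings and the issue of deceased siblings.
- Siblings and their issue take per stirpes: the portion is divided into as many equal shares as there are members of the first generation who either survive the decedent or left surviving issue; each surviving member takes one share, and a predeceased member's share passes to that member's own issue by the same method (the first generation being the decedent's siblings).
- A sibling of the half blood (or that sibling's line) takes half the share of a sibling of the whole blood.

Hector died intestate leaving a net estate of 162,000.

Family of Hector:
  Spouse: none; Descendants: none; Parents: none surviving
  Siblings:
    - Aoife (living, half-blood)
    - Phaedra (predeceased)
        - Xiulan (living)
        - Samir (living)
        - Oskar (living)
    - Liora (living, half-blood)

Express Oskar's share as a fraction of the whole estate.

The entire 162,000 passes to the siblings and their issue.
Counting each half-blood sibling's line as half a unit, there are 2 units in 162,000, so one unit is 81,000. Whole-blood lines (Phaedra) take 81,000 each; half-blood lines (Aoife and Liora) take 40,500 each.
Phaedra's share (81,000) is divided into 3 shares of 27,000: Xiulan, Samir, and Oskar each take 27,000.

Oskar receives 1/6 of the estate.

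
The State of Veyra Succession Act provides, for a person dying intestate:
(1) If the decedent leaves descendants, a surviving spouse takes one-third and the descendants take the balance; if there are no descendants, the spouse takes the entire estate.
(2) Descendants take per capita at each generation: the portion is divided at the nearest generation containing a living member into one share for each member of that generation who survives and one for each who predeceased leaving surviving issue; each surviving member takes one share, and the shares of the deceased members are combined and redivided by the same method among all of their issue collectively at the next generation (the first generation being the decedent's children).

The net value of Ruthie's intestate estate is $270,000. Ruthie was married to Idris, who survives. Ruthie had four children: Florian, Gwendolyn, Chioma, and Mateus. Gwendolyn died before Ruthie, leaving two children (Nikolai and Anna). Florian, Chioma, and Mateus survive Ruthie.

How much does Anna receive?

Anna receives $22,500.

Idris takes one-third of $270,000 = $90,000. The remaining $180,000 passes to the descendants.
The descendants' portion ($180,000) is divided at the children's generation into 4 shares of $45,000. Florian, Chioma, and Mateus each take $45,000. The remaining share for the deceased Gwendolyn ($45,000) is carried to the next generation.
That pool ($45,000) is divided at the grandchildren's generation equally among Nikolai and Anna: $22,500 each.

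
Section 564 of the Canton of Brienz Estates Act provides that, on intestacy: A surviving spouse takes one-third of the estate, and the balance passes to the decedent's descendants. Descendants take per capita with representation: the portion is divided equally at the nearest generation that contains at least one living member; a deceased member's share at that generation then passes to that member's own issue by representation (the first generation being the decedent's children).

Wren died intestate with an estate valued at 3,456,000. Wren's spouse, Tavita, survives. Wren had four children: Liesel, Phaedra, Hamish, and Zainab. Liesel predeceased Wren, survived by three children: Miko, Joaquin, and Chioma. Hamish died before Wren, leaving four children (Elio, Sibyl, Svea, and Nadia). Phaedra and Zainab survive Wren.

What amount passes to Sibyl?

Sibyl receives 144,000.

Tavita takes one-third of 3,456,000 = 1,152,000. The remaining 2,304,000 passes to the descendants.
The descendants' portion (2,304,000) is divided into 4 shares of 576,000: Phaedra and Zainab each take 576,000; Liesel's 576,000 share passes to Liesel's issue; Hamish's 576,000 share passes to Hamish's issue.
Liesel's share (576,000) is divided into 3 shares of 192,000: Miko, Joaquin, and Chioma each take 192,000.
Hamish's share (576,000) is divided into 4 shares of 144,000: Elio, Sibyl, Svea, and Nadia each take 144,000.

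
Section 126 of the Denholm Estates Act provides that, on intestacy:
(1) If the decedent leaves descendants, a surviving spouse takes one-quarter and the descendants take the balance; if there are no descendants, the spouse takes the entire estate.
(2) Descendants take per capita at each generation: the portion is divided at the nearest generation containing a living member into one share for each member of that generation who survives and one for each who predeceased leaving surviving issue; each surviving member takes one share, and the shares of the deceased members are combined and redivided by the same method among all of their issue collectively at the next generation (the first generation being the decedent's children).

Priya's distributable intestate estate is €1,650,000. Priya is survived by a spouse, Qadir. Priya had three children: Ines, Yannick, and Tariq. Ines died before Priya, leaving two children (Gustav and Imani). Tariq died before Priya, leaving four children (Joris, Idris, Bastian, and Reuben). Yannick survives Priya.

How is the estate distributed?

Qadir: €412,500; Gustav: €137,500; Imani: €137,500; Yannick: €412,500; Joris: €137,500; Idris: €137,500; Bastian: €137,500; Reuben: €137,500

Qadir takes one-quarter of €1,650,000 = €412,500. The remaining €1,237,500 passes to the descendants.
The descendants' portion (€1,237,500) is divided at the children's generation into 3 shares of €412,500. Yannick takes €412,500. The 2 shares of the deceased (Ines and Tariq) are combined into a pool of €825,000.
That pool (€825,000) is divided at the grandchildren's generation equally among Gustav, Imani, Joris, Idris, Bastian, and Reuben: €137,500 each.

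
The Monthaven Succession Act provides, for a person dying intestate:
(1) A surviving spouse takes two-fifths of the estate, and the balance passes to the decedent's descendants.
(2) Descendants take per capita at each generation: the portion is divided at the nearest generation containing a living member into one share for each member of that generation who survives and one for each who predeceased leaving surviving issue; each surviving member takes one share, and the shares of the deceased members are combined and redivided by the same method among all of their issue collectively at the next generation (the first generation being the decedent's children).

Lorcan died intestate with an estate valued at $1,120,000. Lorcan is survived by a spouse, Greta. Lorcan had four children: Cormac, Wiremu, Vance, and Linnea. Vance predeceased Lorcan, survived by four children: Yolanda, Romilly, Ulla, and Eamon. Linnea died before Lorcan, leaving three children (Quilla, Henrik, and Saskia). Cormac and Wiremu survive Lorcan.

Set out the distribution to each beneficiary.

Greta: $448,000; Cormac: $168,000; Wiremu: $168,000; Yolanda: $48,000; Romilly: $48,000; Ulla: $48,000; Eamon: $48,000; Quilla: $48,000; Henrik: $48,000; Saskia: $48,000

Greta takes two-fifths of $1,120,000 = $448,000. The remaining $672,000 passes to the descendants.
The descendants' portion ($672,000) is divided at the children's generation into 4 shares of $168,000. Cormac and Wiremu each take $168,000. The 2 shares of the deceased (Vance and Linnea) are combined into a pool of $336,000.
That pool ($336,000) is divided at the grandchildren's generation equally among Yolanda, Romilly, Ulla, Eamon, Quilla, Henrik, and Saskia: $48,000 each.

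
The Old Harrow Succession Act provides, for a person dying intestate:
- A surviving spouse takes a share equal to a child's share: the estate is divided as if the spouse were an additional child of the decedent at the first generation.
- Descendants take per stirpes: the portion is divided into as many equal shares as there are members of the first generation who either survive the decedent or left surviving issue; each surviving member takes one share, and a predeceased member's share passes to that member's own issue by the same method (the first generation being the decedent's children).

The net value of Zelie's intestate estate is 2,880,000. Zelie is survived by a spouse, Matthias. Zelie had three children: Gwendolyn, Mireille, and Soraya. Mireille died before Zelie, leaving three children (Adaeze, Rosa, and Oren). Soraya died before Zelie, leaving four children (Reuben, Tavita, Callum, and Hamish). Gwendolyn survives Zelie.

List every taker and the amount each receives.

The spouse counts as an additional share at the children's level, so there are 4 primary shares of 720,000. Matthias takes one such share (720,000).
The children's combined portion (2,160,000) is divided into 3 shares of 720,000: Gwendolyn takes 720,000; Mireille's 720,000 share passes to Mireille's issue; Soraya's 720,000 share passes to Soraya's issue.
Mireille's share (720,000) is divided into 3 shares of 240,000: Adaeze, Rosa, and Oren each take 240,000.
Soraya's share (720,000) is divided into 4 shares of 180,000: Reuben, Tavita, Callum, and Hamish each take 180,000.

Matthias: 720,000; Gwendolyn: 720,000; Adaeze: 240,000; Rosa: 240,000; Oren: 240,000; Reuben: 180,000; Tavita: 180,000; Callum: 180,000; Hamish: 180,000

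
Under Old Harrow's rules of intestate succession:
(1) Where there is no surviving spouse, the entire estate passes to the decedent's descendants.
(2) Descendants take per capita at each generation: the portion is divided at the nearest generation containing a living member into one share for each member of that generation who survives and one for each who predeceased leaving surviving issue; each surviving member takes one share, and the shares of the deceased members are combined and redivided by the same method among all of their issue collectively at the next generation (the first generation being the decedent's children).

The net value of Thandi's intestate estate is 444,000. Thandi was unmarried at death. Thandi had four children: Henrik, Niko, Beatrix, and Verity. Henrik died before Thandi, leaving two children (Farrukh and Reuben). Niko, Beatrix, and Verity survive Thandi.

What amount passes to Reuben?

The entire 444,000 passes to the descendants.
That amount (444,000) is divided at the children's generation into 4 shares of 111,000. Niko, Beatrix, and Verity each take 111,000. The remaining share for the deceased Henrik (111,000) is carried to the next generation.
That pool (111,000) is divided at the grandchildren's generation equally among Farrukh and Reuben: 55,500 each.

Reuben receives 55,500.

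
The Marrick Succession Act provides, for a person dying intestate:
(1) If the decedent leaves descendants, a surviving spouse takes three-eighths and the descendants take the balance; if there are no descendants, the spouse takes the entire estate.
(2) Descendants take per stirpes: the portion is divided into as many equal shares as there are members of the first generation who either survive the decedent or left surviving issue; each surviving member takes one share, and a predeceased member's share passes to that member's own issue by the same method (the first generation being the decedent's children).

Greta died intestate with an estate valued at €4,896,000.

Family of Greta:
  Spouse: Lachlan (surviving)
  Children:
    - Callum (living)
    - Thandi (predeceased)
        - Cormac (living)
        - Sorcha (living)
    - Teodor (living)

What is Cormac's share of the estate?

Lachlan takes three-eighths of €4,896,000 = €1,836,000. The remaining €3,060,000 passes to the descendants.
The descendants' portion (€3,060,000) is divided into 3 shares of €1,020,000: Callum and Teodor each take €1,020,000; Thandi's €1,020,000 share passes to Thandi's issue.
Thandi's share (€1,020,000) is divided into 2 shares of €510,000: Cormac and Sorcha each take €510,000.

Cormac receives €510,000.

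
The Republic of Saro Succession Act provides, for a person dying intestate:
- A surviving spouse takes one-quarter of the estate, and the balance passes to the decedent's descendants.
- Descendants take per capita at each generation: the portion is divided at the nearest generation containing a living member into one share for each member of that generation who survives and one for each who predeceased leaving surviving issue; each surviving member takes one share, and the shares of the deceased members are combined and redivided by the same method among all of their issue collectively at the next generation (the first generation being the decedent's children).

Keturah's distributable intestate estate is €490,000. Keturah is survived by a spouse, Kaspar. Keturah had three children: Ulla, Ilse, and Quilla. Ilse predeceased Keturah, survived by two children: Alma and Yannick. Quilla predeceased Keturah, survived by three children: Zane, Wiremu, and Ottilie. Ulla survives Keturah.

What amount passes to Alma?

Alma receives €49,000.

Kaspar takes one-quarter of €490,000 = €122,500. The remaining €367,500 passes to the descendants.
The descendants' portion (€367,500) is divided at the children's generation into 3 shares of €122,500. Ulla takes €122,500. The 2 shares of the deceased (Ilse and Quilla) are combined into a pool of €245,000.
That pool (€245,000) is divided at the grandchildren's generation equally among Alma, Yannick, Zane, Wiremu, and Ottilie: €49,000 each.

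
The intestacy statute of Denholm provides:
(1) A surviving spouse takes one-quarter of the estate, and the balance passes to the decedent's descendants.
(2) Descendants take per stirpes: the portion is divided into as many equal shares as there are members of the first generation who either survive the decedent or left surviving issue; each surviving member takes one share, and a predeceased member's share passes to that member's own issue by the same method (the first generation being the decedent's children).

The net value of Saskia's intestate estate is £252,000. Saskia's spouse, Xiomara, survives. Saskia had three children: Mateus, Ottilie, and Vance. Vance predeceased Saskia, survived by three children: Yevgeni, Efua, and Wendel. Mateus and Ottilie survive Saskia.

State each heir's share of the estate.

Xiomara: £63,000; Mateus: £63,000; Ottilie: £63,000; Yevgeni: £21,000; Efua: £21,000; Wendel: £21,000

Xiomara takes one-quarter of £252,000 = £63,000. The remaining £189,000 passes to the descendants.
The descendants' portion (£189,000) is divided into 3 shares of £63,000: Mateus and Ottilie each take £63,000; Vance's £63,000 share passes to Vance's issue.
Vance's share (£63,000) is divided into 3 shares of £21,000: Yevgeni, Efua, and Wendel each take £21,000.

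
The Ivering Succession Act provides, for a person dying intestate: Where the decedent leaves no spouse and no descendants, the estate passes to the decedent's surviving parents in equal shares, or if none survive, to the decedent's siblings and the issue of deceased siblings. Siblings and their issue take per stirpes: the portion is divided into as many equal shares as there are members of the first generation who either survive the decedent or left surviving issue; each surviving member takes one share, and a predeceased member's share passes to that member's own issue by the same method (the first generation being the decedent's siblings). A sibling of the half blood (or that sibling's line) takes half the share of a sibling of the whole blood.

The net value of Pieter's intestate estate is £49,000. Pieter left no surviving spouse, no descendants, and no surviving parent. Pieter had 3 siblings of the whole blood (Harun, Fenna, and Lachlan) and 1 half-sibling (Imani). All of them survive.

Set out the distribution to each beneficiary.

Imani: £7,000; Harun: £14,000; Fenna: £14,000; Lachlan: £14,000

The entire £49,000 passes to the siblings and their issue.
Counting each half-blood sibling's line as half a unit, there are 7/2 units in £49,000, so one unit is £14,000. Whole-blood lines (Harun, Fenna, and Lachlan) take £14,000 each; half-blood lines (Imani) take £7,000 each.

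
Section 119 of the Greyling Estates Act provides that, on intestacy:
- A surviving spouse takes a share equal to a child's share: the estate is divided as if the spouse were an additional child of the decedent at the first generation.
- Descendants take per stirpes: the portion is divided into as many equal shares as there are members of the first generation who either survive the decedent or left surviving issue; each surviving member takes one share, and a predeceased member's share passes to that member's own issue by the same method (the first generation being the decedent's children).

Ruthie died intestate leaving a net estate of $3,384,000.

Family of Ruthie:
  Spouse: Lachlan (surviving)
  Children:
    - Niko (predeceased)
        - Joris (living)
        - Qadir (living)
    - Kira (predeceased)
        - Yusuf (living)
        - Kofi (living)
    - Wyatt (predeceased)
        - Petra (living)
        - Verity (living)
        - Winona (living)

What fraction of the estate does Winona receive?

The spouse counts as an additional share at the children's level, so there are 4 primary shares of $846,000. Lachlan takes one such share ($846,000).
The children's combined portion ($2,538,000) is divided into 3 shares of $846,000: Niko's $846,000 share passes to Niko's issue; Kira's $846,000 share passes to Kira's issue; Wyatt's $846,000 share passes to Wyatt's issue.
Niko's share ($846,000) is divided into 2 shares of $423,000: Joris and Qadir each take $423,000.
Kira's share ($846,000) is divided into 2 shares of $423,000: Yusuf and Kofi each take $423,000.
Wyatt's share ($846,000) is divided into 3 shares of $282,000: Petra, Verity, and Winona each take $282,000.

Winona receives 1/12 of the estate.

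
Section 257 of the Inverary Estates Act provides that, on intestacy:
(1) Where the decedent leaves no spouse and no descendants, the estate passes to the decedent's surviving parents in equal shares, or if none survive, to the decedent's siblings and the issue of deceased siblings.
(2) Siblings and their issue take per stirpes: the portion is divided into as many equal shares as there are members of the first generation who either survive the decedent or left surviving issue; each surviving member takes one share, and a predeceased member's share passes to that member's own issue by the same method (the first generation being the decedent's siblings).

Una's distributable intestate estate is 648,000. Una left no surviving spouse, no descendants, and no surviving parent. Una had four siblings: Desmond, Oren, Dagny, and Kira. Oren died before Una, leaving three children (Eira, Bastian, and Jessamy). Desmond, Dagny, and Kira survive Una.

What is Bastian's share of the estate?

Bastian receives 54,000.

The entire 648,000 passes to the siblings and their issue.
That amount (648,000) is divided into 4 shares of 162,000: Desmond, Dagny, and Kira each take 162,000; Oren's 162,000 share passes to Oren's issue.
Oren's share (162,000) is divided into 3 shares of 54,000: Eira, Bastian, and Jessamy each take 54,000.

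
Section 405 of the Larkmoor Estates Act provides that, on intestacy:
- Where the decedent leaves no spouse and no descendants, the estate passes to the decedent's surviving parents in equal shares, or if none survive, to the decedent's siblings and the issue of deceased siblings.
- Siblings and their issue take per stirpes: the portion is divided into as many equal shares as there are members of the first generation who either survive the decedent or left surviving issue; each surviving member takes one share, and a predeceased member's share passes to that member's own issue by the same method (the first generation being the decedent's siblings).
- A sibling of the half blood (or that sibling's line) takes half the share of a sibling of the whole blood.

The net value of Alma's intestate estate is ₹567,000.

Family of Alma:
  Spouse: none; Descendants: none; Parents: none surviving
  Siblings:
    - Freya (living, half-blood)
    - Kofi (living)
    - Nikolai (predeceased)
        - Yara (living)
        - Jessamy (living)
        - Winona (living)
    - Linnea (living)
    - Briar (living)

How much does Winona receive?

Winona receives ₹42,000.

The entire ₹567,000 passes to the siblings and their issue.
Counting each half-blood sibling's line as half a unit, there are 9/2 units in ₹567,000, so one unit is ₹126,000. Whole-blood lines (Kofi, Nikolai, Linnea, and Briar) take ₹126,000 each; half-blood lines (Freya) take ₹63,000 each.
Nikolai's share (₹126,000) is divided into 3 shares of ₹42,000: Yara, Jessamy, and Winona each take ₹42,000.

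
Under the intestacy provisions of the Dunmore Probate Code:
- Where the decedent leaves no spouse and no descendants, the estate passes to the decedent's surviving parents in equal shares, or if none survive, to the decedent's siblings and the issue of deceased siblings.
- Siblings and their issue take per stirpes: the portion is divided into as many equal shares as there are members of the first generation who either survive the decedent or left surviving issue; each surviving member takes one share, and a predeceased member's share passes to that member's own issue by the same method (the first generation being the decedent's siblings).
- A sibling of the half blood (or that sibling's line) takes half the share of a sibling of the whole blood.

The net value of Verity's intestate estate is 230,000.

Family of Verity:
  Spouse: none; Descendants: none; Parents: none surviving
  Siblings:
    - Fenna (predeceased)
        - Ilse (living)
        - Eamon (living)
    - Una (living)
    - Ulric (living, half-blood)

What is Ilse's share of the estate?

The entire 230,000 passes to the siblings and their issue.
Counting each half-blood sibling's line as half a unit, there are 5/2 units in 230,000, so one unit is 92,000. Whole-blood lines (Fenna and Una) take 92,000 each; half-blood lines (Ulric) take 46,000 each.
Fenna's share (92,000) is divided into 2 shares of 46,000: Ilse and Eamon each take 46,000.

Ilse receives 46,000.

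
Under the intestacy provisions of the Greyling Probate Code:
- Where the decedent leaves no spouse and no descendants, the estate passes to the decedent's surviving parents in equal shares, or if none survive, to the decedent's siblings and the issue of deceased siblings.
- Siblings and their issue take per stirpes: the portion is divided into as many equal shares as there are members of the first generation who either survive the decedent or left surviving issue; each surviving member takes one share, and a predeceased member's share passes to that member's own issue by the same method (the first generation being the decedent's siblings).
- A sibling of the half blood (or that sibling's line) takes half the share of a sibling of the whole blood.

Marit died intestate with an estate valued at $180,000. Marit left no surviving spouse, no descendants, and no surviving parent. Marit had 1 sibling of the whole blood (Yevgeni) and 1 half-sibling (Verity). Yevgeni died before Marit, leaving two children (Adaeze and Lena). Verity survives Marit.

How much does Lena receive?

Lena receives $60,000.

The entire $180,000 passes to the siblings and their issue.
Counting each half-blood sibling's line as half a unit, there are 3/2 units in $180,000, so one unit is $120,000. Whole-blood lines (Yevgeni) take $120,000 each; half-blood lines (Verity) take $60,000 each.
Yevgeni's share ($120,000) is divided into 2 shares of $60,000: Adaeze and Lena each take $60,000.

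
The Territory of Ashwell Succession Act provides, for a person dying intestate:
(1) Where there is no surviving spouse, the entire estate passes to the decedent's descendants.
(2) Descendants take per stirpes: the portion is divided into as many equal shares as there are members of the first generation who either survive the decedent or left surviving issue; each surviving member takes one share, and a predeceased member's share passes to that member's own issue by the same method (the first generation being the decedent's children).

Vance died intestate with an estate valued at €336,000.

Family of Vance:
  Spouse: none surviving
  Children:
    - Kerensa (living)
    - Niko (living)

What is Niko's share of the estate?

The entire €336,000 passes to the descendants.
That amount (€336,000) is divided into 2 shares of €168,000: Kerensa and Niko each take €168,000.

Niko receives €168,000.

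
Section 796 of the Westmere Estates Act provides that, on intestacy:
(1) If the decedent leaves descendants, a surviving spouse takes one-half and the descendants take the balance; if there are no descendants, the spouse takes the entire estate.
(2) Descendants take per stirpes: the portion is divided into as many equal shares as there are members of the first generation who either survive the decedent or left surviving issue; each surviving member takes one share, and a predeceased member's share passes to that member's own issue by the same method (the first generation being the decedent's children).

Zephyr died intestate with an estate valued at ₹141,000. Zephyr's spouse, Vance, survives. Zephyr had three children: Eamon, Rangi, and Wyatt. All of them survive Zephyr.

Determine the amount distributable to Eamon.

Vance takes one-half of ₹141,000 = ₹70,500. The remaining ₹70,500 passes to the descendants.
The descendants' portion (₹70,500) is divided into 3 shares of ₹23,500: Eamon, Rangi, and Wyatt each take ₹23,500.

Eamon receives ₹23,500.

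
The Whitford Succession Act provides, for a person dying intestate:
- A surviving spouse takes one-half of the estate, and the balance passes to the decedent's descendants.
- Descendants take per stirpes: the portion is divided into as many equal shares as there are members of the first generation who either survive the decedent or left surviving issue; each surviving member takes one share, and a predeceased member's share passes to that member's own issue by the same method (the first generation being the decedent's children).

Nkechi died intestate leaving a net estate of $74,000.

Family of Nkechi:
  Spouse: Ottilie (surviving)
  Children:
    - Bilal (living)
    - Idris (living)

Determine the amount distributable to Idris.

Idris receives $18,500.

Ottilie takes one-half of $74,000 = $37,000. The remaining $37,000 passes to the descendants.
The descendants' portion ($37,000) is divided into 2 shares of $18,500: Bilal and Idris each take $18,500.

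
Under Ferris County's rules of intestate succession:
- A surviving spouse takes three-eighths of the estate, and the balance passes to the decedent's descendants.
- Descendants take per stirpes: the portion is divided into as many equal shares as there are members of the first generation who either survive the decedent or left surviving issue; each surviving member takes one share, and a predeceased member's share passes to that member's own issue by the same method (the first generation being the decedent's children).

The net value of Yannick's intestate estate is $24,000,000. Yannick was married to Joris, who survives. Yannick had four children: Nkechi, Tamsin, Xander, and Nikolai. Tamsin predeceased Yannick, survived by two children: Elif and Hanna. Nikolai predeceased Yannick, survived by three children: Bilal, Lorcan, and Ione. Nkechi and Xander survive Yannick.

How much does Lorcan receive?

Lorcan receives $1,250,000.

Joris takes three-eighths of $24,000,000 = $9,000,000. The remaining $15,000,000 passes to the descendants.
The descendants' portion ($15,000,000) is divided into 4 shares of $3,750,000: Nkechi and Xander each take $3,750,000; Tamsin's $3,750,000 share passes to Tamsin's issue; Nikolai's $3,750,000 share passes to Nikolai's issue.
Tamsin's share ($3,750,000) is divided into 2 shares of $1,875,000: Elif and Hanna each take $1,875,000.
Nikolai's share ($3,750,000) is divided into 3 shares of $1,250,000: Bilal, Lorcan, and Ione each take $1,250,000.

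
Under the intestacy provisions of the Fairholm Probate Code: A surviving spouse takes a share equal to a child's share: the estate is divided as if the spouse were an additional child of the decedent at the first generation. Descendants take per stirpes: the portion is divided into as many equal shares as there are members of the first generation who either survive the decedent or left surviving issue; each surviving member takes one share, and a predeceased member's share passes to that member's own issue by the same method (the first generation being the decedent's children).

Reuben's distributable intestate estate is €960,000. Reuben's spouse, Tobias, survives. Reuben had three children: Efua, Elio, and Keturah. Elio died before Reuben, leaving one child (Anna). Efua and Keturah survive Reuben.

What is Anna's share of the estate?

The spouse counts as an additional share at the children's level, so there are 4 primary shares of €240,000. Tobias takes one such share (€240,000).
The children's combined portion (€720,000) is divided into 3 shares of €240,000: Efua and Keturah each take €240,000; Elio's €240,000 share passes to Elio's issue.
Elio's share (€240,000) passes entirely to Anna.

Anna receives €240,000.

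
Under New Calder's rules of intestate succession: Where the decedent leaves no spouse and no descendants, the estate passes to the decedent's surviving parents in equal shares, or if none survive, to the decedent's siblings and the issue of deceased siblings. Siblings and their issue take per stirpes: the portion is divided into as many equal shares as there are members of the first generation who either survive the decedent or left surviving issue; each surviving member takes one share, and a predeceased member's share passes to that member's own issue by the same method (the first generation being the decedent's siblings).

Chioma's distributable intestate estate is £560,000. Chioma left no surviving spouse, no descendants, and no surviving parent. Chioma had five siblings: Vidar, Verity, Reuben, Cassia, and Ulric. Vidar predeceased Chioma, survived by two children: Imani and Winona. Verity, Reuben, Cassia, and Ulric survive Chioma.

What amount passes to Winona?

The entire £560,000 passes to the siblings and their issue.
That amount (£560,000) is divided into 5 shares of £112,000: Verity, Reuben, Cassia, and Ulric each take £112,000; Vidar's £112,000 share passes to Vidar's issue.
Vidar's share (£112,000) is divided into 2 shares of £56,000: Imani and Winona each take £56,000.

Winona receives £56,000.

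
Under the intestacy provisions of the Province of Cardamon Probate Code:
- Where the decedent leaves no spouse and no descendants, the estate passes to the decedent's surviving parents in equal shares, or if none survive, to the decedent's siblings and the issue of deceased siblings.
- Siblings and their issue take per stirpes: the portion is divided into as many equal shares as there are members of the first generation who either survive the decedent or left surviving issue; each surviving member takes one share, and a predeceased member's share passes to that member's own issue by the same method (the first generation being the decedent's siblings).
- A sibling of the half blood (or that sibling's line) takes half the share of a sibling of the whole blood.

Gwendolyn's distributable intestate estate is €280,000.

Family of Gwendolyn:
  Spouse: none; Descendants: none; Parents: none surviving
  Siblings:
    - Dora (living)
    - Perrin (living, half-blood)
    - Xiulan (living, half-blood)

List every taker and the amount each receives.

Dora: €140,000; Perrin: €70,000; Xiulan: €70,000

The entire €280,000 passes to the siblings and their issue.
Counting each half-blood sibling's line as half a unit, there are 2 units in €280,000, so one unit is €140,000. Whole-blood lines (Dora) take €140,000 each; half-blood lines (Perrin and Xiulan) take €70,000 each.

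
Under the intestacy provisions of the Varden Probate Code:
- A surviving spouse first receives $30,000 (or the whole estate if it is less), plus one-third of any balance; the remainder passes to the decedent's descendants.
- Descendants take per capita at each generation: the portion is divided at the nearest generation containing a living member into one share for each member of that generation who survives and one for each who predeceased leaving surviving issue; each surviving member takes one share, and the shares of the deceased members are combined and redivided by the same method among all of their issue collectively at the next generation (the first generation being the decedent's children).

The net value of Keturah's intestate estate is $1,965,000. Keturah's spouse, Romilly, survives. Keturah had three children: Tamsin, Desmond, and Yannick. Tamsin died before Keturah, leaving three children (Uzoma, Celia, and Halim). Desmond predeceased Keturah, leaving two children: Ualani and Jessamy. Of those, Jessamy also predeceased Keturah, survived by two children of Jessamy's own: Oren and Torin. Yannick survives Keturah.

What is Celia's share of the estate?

Celia receives $172,000.

Romilly first takes $30,000, leaving a balance of $1,935,000. Romilly then takes one-third of the balance ($645,000), for a total of $675,000. The remaining $1,290,000 passes to the descendants.
The descendants' portion ($1,290,000) is divided at the children's generation into 3 shares of $430,000. Yannick takes $430,000. The 2 shares of the deceased (Tamsin and Desmond) are combined into a pool of $860,000.
That pool ($860,000) is divided at the grandchildren's generation into 5 shares of $172,000. Uzoma, Celia, Halim, and Ualani each take $172,000. The remaining share for the deceased Jessamy ($172,000) is carried to the next generation.
That pool ($172,000) is divided at the great-grandchildren's generation equally among Oren and Torin: $86,000 each.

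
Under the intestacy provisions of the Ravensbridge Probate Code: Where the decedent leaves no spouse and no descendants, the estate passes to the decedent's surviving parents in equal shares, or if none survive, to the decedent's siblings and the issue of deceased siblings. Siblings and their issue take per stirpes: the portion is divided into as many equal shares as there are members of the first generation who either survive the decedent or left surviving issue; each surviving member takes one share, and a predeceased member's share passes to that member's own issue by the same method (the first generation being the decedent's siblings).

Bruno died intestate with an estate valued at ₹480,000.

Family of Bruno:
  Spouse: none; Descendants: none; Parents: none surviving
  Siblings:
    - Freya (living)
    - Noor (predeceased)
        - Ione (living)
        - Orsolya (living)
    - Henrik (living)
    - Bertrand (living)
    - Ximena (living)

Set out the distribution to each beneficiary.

Freya: ₹96,000; Ione: ₹48,000; Orsolya: ₹48,000; Henrik: ₹96,000; Bertrand: ₹96,000; Ximena: ₹96,000

The entire ₹480,000 passes to the siblings and their issue.
That amount (₹480,000) is divided into 5 shares of ₹96,000: Freya, Henrik, Bertrand, and Ximena each take ₹96,000; Noor's ₹96,000 share passes to Noor's issue.
Noor's share (₹96,000) is divided into 2 shares of ₹48,000: Ione and Orsolya each take ₹48,000.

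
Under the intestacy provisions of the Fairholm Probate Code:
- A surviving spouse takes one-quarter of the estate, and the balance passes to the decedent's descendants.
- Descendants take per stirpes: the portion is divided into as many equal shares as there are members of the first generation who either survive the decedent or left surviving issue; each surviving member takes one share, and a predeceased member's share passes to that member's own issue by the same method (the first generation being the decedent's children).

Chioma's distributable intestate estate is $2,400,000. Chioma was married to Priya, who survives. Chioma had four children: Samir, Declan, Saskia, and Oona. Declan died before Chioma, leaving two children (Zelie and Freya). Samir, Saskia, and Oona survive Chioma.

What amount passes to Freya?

Freya receives $225,000.

Priya takes one-quarter of $2,400,000 = $600,000. The remaining $1,800,000 passes to the descendants.
The descendants' portion ($1,800,000) is divided into 4 shares of $450,000: Samir, Saskia, and Oona each take $450,000; Declan's $450,000 share passes to Declan's issue.
Declan's share ($450,000) is divided into 2 shares of $225,000: Zelie and Freya each take $225,000.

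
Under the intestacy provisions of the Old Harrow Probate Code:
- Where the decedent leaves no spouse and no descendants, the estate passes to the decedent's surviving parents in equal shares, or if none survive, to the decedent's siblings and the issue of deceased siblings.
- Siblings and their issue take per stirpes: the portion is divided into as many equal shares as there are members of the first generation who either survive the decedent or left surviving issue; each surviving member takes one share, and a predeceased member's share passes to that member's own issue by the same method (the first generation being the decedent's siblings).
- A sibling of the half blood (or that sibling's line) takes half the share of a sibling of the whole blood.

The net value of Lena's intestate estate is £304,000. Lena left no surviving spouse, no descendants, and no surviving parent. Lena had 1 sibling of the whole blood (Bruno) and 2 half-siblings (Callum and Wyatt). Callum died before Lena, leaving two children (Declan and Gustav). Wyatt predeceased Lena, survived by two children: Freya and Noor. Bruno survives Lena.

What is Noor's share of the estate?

Noor receives £38,000.

The entire £304,000 passes to the siblings and their issue.
Counting each half-blood sibling's line as half a unit, there are 2 units in £304,000, so one unit is £152,000. Whole-blood lines (Bruno) take £152,000 each; half-blood lines (Callum and Wyatt) take £76,000 each.
Callum's share (£76,000) is divided into 2 shares of £38,000: Declan and Gustav each take £38,000.
Wyatt's share (£76,000) is divided into 2 shares of £38,000: Freya and Noor each take £38,000.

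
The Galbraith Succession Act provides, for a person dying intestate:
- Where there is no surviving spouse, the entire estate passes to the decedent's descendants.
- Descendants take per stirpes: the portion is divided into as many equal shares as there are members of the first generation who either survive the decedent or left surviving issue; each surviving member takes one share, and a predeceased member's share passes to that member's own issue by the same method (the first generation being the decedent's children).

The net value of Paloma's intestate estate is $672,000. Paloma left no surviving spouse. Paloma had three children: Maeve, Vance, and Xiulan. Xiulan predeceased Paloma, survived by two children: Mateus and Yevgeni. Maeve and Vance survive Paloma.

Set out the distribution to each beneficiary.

Maeve: $224,000; Vance: $224,000; Mateus: $112,000; Yevgeni: $112,000

The entire $672,000 passes to the descendants.
That amount ($672,000) is divided into 3 shares of $224,000: Maeve and Vance each take $224,000; Xiulan's $224,000 share passes to Xiulan's issue.
Xiulan's share ($224,000) is divided into 2 shares of $112,000: Mateus and Yevgeni each take $112,000.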